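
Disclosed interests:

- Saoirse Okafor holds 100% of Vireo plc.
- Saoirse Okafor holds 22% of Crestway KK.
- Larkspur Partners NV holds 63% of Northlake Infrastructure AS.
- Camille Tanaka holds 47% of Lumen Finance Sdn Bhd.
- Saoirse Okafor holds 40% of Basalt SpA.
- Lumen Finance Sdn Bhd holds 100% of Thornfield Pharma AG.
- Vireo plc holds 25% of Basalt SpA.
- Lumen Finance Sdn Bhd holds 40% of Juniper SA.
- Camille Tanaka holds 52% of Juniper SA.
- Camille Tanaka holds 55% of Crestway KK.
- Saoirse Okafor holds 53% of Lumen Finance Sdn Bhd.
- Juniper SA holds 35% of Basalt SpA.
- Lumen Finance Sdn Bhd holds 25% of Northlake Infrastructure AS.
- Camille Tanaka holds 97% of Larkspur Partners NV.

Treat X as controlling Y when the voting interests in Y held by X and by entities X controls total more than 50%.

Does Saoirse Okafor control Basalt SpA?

Yes

Saoirse holds 100% of Vireo, so Saoirse controls Vireo.
Vireo and Saoirse together hold 25% + 40% = 65% of Basalt, so Saoirse controls Basalt.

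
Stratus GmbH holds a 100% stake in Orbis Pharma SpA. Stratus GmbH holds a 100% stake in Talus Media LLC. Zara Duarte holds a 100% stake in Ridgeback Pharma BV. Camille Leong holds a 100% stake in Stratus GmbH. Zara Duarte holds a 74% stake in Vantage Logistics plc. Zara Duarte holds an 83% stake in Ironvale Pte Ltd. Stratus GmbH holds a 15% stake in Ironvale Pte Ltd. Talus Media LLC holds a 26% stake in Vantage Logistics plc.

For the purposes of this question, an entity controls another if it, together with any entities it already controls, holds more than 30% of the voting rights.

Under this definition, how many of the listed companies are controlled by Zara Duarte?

Zara holds 83% of Ironvale, so Zara controls Ironvale.
Zara holds 100% of Ridgeback, so Zara controls Ridgeback.
Zara holds 74% of Vantage, so Zara controls Vantage.
No other company's threshold is met.
Zara controls 3 companies.

3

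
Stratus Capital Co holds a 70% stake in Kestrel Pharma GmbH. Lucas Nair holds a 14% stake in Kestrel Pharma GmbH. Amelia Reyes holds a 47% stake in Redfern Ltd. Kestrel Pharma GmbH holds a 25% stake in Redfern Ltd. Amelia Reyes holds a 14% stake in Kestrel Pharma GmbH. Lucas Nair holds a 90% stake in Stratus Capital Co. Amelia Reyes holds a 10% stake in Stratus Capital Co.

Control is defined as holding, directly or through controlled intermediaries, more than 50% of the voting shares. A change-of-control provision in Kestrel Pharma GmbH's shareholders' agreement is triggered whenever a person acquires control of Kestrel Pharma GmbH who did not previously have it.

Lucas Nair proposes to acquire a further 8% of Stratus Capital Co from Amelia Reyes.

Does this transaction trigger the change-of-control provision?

The purchase adds only to Lucas's holdings (Amelia's stake shrinks), so Lucas is the only person who could newly come to control Kestrel.
Lucas holds 90% of Stratus, so Lucas controls Stratus.
Lucas and Stratus together hold 14% + 70% = 84% of Kestrel, so Lucas controls Kestrel.
So Lucas already controls Kestrel before the transaction.
After the purchase, Lucas's direct stake in Stratus rises to 90% + 8% = 98%, and Amelia's stake falls to 2%.
Lucas controlled Kestrel already, so this is not a new person acquiring control; every other person's position is unchanged or reduced.
No new person acquires control, so the clause is not triggered.

No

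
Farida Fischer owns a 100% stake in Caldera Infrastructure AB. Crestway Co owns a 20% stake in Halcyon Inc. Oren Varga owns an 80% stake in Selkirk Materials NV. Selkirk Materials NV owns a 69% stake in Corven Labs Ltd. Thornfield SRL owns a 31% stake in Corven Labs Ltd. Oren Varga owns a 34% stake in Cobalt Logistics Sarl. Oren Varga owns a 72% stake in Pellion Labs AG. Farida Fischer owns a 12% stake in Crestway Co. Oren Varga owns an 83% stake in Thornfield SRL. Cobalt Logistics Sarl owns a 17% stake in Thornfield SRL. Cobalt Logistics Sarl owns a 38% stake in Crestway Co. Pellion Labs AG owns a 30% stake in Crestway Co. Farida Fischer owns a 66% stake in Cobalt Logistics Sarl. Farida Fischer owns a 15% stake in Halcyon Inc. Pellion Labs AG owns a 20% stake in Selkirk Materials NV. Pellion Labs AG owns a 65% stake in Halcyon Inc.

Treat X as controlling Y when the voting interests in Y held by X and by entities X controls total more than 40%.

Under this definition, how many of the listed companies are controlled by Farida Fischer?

Farida holds 66% of Cobalt, so Farida controls Cobalt.
Cobalt and Farida together hold 38% + 12% = 50% of Crestway, so Farida controls Crestway.
Farida holds 100% of Caldera, so Farida controls Caldera.
No other company's threshold is met.
Farida controls 3 companies.

3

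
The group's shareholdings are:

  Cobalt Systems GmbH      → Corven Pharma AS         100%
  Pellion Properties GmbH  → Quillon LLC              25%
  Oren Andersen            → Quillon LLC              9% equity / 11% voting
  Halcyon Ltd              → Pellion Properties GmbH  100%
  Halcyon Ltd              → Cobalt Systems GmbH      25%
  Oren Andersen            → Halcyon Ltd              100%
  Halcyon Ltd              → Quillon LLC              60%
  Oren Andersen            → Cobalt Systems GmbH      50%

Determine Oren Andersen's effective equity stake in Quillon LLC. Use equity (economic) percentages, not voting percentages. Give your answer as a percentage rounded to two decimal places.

94.00%

Oren reaches Quillon along 3 paths.
Via Halcyon → Pellion: 100% × 100% × 25% = 25%.
Via Halcyon: 100% × 60% = 60%.
Direct stake: 9% = 9%.
Total: 25% + 60% + 9% = 94%.
Rounded: 94.00%.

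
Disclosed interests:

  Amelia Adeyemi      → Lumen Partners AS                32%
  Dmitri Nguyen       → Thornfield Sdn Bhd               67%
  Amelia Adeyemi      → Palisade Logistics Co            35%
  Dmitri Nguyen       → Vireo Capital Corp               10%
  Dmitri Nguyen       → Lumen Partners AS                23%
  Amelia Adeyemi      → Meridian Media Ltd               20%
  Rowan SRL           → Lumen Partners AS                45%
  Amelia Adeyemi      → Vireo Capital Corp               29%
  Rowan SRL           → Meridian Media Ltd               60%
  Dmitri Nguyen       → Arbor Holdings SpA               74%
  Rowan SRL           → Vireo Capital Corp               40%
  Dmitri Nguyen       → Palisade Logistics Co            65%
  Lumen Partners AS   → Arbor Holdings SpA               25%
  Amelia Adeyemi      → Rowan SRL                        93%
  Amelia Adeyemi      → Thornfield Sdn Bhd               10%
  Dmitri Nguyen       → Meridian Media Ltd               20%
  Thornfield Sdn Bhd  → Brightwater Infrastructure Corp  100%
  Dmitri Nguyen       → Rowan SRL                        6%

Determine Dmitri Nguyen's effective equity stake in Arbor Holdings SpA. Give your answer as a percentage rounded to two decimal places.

80.43%

Dmitri reaches Arbor along 3 paths.
Via Lumen: 23% × 25% = 5.75%.
Via Rowan → Lumen: 6% × 45% × 25% = 0.675%.
Direct stake: 74% = 74%.
Total: 5.75% + 0.675% + 74% = 80.425%.
Rounded: 80.43%.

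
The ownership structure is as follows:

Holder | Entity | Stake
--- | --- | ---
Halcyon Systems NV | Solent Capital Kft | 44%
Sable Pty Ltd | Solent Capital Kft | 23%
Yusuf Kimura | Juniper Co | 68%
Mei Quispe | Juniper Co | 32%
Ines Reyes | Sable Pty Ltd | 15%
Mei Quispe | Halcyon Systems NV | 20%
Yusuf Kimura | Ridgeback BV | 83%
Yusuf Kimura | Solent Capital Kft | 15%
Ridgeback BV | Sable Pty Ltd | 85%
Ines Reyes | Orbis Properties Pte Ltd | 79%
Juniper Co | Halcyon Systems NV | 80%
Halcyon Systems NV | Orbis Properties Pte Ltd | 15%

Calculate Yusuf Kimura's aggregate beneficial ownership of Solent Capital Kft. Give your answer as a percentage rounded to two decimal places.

Yusuf reaches Solent along 3 paths.
Direct stake: 15% = 15%.
Via Juniper → Halcyon: 68% × 80% × 44% = 23.936%.
Via Ridgeback → Sable: 83% × 85% × 23% = 16.2265%.
Total: 15% + 23.936% + 16.2265% = 55.1625%.
Rounded: 55.16%.

55.16%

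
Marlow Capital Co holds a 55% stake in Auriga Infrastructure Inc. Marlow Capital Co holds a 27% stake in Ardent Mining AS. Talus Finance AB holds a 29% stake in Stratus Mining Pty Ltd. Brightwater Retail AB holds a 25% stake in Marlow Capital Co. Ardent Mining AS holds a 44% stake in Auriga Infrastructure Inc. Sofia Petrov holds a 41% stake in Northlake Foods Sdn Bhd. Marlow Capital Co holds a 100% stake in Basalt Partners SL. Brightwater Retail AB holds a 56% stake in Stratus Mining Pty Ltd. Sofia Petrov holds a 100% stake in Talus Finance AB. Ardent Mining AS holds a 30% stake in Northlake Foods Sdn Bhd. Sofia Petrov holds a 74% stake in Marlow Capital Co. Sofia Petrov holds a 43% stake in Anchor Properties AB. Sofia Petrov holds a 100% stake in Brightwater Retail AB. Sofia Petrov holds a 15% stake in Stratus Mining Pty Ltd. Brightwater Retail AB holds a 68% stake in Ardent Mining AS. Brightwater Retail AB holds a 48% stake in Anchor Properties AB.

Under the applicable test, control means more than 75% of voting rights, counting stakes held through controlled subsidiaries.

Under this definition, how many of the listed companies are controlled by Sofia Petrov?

Sofia holds 100% of Talus, so Sofia controls Talus.
Sofia holds 100% of Brightwater, so Sofia controls Brightwater.
Sofia and Brightwater together hold 74% + 25% = 99% of Marlow, so Sofia controls Marlow.
Talus and Sofia and Brightwater together hold 29% + 15% + 56% = 100% of Stratus, so Sofia controls Stratus.
Brightwater and Marlow together hold 68% + 27% = 95% of Ardent, so Sofia controls Ardent.
Ardent and Marlow together hold 44% + 55% = 99% of Auriga, so Sofia controls Auriga.
Sofia and Brightwater together hold 43% + 48% = 91% of Anchor, so Sofia controls Anchor.
Marlow holds 100% of Basalt, so Sofia controls Basalt.
No other company's threshold is met.
Sofia controls 8 companies.

8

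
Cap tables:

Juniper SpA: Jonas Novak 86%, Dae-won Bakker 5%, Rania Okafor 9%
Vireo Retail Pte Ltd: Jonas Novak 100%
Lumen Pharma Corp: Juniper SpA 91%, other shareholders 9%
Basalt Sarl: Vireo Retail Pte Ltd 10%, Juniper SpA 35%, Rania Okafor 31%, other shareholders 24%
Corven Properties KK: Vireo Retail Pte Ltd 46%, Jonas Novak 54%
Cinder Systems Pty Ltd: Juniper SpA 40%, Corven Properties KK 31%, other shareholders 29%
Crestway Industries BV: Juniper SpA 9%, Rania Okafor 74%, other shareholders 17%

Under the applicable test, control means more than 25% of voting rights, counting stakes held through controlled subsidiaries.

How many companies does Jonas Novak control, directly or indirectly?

Jonas holds 86% of Juniper, so Jonas controls Juniper.
Jonas holds 100% of Vireo, so Jonas controls Vireo.
Juniper holds 91% of Lumen, so Jonas controls Lumen.
Vireo and Juniper together hold 10% + 35% = 45% of Basalt, so Jonas controls Basalt.
Vireo and Jonas together hold 46% + 54% = 100% of Corven, so Jonas controls Corven.
Juniper and Corven together hold 40% + 31% = 71% of Cinder, so Jonas controls Cinder.
No other company's threshold is met.
Jonas controls 6 companies.

6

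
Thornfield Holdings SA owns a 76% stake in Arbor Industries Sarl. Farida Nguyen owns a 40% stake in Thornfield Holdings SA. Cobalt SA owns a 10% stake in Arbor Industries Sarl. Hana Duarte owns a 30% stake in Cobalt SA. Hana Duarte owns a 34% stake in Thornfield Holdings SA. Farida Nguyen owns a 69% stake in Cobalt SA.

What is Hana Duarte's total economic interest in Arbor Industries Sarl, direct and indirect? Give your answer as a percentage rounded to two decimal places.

28.84%

Hana reaches Arbor along 2 paths.
Via Thornfield: 34% × 76% = 25.84%.
Via Cobalt: 30% × 10% = 3%.
Total: 25.84% + 3% = 28.84%.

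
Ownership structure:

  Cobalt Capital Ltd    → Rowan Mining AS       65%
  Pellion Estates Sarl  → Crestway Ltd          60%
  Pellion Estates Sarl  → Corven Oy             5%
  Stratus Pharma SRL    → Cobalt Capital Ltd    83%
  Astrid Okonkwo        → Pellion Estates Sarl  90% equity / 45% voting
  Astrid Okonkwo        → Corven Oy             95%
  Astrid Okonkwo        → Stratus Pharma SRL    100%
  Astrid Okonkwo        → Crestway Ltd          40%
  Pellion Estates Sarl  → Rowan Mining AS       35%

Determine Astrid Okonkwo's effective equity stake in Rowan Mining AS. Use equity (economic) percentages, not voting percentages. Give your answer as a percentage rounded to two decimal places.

Astrid reaches Rowan along 2 paths.
Via Stratus → Cobalt: 100% × 83% × 65% = 53.95%.
Via Pellion: 90% × 35% = 31.5%.
Total: 53.95% + 31.5% = 85.45%.

85.45%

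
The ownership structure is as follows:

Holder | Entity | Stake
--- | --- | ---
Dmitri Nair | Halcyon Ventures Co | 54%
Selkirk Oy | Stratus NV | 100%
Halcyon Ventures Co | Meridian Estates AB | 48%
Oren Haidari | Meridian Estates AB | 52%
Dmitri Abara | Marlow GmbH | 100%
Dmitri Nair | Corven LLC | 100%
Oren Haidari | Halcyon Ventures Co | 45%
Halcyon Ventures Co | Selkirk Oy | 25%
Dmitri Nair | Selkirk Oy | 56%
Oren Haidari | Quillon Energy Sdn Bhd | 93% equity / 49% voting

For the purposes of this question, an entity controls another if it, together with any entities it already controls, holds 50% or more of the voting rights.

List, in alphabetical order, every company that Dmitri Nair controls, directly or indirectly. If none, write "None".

Corven LLC, Halcyon Ventures Co, Selkirk Oy, Stratus NV

Dmitri Nair holds 54% of Halcyon, so Dmitri Nair controls Halcyon.
Dmitri Nair holds 100% of Corven, so Dmitri Nair controls Corven.
Halcyon and Dmitri Nair together hold 25% + 56% = 81% of Selkirk, so Dmitri Nair controls Selkirk.
Selkirk holds 100% of Stratus, so Dmitri Nair controls Stratus.
No other company's threshold is met.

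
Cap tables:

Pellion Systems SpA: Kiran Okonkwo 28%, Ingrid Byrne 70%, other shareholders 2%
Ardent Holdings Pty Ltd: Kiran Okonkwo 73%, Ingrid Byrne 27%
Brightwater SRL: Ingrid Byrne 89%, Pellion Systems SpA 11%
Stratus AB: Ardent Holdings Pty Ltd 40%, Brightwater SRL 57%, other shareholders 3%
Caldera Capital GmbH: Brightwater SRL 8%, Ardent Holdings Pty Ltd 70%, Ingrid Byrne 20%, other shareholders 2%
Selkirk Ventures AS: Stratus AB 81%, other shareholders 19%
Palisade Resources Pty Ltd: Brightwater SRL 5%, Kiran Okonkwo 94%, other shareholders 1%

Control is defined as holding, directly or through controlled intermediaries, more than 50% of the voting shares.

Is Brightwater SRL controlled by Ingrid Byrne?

Ingrid holds 70% of Pellion, so Ingrid controls Pellion.
Ingrid and Pellion together hold 89% + 11% = 100% of Brightwater, so Ingrid controls Brightwater.

Yes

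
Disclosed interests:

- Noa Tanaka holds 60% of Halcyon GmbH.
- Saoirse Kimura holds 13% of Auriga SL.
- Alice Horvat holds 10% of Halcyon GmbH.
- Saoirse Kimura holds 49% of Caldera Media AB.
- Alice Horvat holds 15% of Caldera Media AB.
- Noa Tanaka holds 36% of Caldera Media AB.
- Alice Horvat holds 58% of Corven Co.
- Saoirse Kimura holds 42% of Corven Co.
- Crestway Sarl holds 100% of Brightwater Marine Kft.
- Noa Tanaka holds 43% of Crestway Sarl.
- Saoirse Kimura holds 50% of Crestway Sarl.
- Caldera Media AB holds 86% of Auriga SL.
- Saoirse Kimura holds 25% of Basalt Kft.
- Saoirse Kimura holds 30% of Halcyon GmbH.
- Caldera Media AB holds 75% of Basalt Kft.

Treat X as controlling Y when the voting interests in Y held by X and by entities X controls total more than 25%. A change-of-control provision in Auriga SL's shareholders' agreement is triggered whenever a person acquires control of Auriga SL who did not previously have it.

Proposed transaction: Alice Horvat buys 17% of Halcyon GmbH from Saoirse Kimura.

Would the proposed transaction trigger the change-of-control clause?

No

The purchase adds only to Alice's holdings (Saoirse's stake shrinks), so Alice is the only person who could newly come to control Auriga.
Alice holds 58% of Corven, so Alice controls Corven.
Neither Alice nor any entity Alice controls holds any voting interest in Auriga.
So before the transaction, Alice does not control Auriga.
After the purchase, Alice's direct stake in Halcyon rises to 10% + 17% = 27%, and Saoirse's stake falls to 13%.
Alice holds 27% of Halcyon, so Alice controls Halcyon.
After the transaction, neither Alice nor any entity Alice controls holds a voting interest in Auriga, so Alice still does not control it.
No new person acquires control, so the clause is not triggered.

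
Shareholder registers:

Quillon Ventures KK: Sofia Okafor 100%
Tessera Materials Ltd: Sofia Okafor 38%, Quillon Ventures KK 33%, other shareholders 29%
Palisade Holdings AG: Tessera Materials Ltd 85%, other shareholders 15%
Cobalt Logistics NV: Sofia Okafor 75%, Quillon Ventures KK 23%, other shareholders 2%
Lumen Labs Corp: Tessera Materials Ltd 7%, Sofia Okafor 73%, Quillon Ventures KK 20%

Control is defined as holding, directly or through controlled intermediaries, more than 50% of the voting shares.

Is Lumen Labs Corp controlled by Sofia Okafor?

Yes

Sofia holds 100% of Quillon, so Sofia controls Quillon.
Sofia and Quillon together hold 38% + 33% = 71% of Tessera, so Sofia controls Tessera.
Tessera and Sofia and Quillon together hold 7% + 73% + 20% = 100% of Lumen, so Sofia controls Lumen.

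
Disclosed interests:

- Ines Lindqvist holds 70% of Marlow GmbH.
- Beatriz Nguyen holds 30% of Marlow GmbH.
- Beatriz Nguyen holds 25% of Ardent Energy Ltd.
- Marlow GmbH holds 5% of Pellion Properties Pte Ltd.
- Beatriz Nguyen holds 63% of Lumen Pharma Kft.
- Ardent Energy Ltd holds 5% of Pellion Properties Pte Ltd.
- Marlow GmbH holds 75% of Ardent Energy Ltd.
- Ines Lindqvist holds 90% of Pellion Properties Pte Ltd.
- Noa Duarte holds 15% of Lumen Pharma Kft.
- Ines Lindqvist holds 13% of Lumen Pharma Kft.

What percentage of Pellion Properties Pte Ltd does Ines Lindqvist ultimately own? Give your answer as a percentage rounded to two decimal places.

96.13%

Ines reaches Pellion along 3 paths.
Via Marlow: 70% × 5% = 3.5%.
Via Marlow → Ardent: 70% × 75% × 5% = 2.625%.
Direct stake: 90% = 90%.
Total: 3.5% + 2.625% + 90% = 96.125%.
Rounded: 96.13%.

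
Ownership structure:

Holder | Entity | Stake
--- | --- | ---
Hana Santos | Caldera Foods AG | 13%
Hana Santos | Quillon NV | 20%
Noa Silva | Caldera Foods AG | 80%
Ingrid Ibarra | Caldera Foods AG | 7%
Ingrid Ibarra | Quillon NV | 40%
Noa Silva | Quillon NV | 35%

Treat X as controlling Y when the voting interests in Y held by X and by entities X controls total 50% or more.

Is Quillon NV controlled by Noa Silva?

No

Noa holds 80% of Caldera, so Noa controls Caldera.
In Quillon, Noa's side holds only 35%, not ≥ 50%.
So Noa does not control Quillon.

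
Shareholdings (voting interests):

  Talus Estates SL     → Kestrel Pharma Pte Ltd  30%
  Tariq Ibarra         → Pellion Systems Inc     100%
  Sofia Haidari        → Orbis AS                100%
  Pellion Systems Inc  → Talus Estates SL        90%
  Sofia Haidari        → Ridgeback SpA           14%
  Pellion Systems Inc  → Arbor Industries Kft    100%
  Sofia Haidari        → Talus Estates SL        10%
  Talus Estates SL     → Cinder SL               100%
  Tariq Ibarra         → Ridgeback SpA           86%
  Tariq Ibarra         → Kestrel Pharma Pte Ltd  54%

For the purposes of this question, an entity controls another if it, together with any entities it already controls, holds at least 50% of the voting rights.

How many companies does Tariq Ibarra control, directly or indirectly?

6

Tariq holds 100% of Pellion, so Tariq controls Pellion.
Pellion holds 90% of Talus, so Tariq controls Talus.
Tariq holds 86% of Ridgeback, so Tariq controls Ridgeback.
Tariq and Talus together hold 54% + 30% = 84% of Kestrel, so Tariq controls Kestrel.
Talus holds 100% of Cinder, so Tariq controls Cinder.
Pellion holds 100% of Arbor, so Tariq controls Arbor.
No other company's threshold is met.
Tariq controls 6 companies.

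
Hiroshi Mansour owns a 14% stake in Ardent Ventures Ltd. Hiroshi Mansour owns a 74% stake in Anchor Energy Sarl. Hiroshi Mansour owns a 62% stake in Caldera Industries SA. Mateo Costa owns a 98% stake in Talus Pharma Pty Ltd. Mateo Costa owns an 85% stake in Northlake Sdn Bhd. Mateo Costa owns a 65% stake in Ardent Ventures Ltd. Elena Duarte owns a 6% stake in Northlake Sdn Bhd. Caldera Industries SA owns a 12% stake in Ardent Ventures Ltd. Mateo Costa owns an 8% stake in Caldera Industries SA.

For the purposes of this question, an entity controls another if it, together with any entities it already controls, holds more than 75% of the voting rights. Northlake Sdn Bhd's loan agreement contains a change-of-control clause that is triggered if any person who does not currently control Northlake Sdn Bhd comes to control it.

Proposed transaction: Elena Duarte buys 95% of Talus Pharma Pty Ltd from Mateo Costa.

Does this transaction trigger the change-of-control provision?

The purchase adds only to Elena's holdings (Mateo's stake shrinks), so Elena is the only person who could newly come to control Northlake.
Elena's largest direct stake is 6% in Northlake, which does not meet the threshold, so Elena controls no company.
In Northlake, Elena's side holds only 6%, not > 75%.
So before the transaction, Elena does not control Northlake.
After the purchase, Elena holds 95% of Talus directly, and Mateo's stake falls to 3%.
Elena holds 95% of Talus, so Elena controls Talus.
After the transaction, Elena's side holds 6% of Northlake, not > 75%, so Elena still does not control Northlake.
No new person acquires control, so the clause is not triggered.

No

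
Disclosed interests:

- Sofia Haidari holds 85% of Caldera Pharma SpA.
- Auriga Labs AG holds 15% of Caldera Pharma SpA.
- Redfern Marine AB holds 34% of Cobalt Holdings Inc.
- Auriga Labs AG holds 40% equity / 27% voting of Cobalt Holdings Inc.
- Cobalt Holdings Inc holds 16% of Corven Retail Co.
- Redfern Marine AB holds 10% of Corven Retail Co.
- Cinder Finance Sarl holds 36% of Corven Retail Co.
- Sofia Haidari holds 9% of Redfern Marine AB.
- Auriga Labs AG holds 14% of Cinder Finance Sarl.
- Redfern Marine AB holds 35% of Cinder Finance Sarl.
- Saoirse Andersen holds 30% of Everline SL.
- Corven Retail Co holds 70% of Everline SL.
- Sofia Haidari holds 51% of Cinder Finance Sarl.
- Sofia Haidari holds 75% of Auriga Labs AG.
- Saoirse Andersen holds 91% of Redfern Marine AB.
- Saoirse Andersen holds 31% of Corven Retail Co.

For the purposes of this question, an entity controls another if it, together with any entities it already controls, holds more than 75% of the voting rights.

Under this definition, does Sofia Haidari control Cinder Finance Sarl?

Sofia holds 85% of Caldera, so Sofia controls Caldera.
In Cinder, Sofia's side holds only 51%, not > 75%.
So Sofia does not control Cinder.

No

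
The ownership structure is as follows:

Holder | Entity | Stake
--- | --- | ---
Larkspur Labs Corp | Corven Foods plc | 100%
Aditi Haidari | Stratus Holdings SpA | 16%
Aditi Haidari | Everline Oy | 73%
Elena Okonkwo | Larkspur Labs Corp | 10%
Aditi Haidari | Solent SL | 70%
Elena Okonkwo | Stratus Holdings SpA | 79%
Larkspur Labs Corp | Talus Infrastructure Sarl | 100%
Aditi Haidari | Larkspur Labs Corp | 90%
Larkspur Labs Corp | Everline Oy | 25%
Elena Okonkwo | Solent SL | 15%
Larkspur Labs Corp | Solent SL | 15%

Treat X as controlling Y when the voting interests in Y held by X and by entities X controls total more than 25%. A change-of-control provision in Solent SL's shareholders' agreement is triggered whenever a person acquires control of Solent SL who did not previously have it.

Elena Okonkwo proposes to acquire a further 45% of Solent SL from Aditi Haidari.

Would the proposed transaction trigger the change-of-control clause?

The purchase adds only to Elena's holdings (Aditi's stake shrinks), so Elena is the only person who could newly come to control Solent.
Elena holds 79% of Stratus, so Elena controls Stratus.
In Solent, Elena's side holds only 15%, not > 25%.
So before the transaction, Elena does not control Solent.
After the purchase, Elena's direct stake in Solent rises to 15% + 45% = 60%, and Aditi's stake falls to 25%.
Elena holds 60% of Solent, so Elena controls Solent.
Elena did not control Solent before and does after, so the clause is triggered.

Yes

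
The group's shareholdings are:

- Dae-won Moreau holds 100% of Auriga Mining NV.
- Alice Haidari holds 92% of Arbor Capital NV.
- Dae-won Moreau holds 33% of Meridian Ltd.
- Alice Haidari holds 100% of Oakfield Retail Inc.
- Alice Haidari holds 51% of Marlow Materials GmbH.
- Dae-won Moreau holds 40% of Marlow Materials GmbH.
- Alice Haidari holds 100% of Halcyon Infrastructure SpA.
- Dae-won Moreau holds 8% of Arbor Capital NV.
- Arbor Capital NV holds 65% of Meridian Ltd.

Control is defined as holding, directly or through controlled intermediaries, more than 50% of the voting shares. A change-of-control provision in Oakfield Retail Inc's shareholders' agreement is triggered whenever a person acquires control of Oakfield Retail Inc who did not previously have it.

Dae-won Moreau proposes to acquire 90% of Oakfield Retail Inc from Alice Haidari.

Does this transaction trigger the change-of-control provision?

Yes

The purchase adds only to Dae-won's holdings (Alice's stake shrinks), so Dae-won is the only person who could newly come to control Oakfield.
Dae-won holds 100% of Auriga, so Dae-won controls Auriga.
Neither Dae-won nor any entity Dae-won controls holds any voting interest in Oakfield.
So before the transaction, Dae-won does not control Oakfield.
After the purchase, Dae-won holds 90% of Oakfield directly, and Alice's stake falls to 10%.
Dae-won holds 90% of Oakfield, so Dae-won controls Oakfield.
Dae-won did not control Oakfield before and does after, so the clause is triggered.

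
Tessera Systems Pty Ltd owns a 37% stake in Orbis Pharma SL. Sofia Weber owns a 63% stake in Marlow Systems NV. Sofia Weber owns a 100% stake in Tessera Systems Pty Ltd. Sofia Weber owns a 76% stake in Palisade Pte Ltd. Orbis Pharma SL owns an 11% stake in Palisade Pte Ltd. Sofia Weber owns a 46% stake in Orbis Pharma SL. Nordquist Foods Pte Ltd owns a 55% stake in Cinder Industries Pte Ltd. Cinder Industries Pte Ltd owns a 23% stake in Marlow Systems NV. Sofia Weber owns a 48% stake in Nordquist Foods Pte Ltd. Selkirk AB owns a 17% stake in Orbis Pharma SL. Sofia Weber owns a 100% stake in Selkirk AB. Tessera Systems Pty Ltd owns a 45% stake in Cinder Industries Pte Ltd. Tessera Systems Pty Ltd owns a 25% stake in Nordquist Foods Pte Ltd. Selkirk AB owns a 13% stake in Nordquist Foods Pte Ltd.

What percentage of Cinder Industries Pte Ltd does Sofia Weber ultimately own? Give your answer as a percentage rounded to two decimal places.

Sofia reaches Cinder along 4 paths.
Via Tessera → Nordquist: 100% × 25% × 55% = 13.75%.
Via Selkirk → Nordquist: 100% × 13% × 55% = 7.15%.
Via Nordquist: 48% × 55% = 26.4%.
Via Tessera: 100% × 45% = 45%.
Total: 13.75% + 7.15% + 26.4% + 45% = 92.3%.
Rounded: 92.30%.

92.30%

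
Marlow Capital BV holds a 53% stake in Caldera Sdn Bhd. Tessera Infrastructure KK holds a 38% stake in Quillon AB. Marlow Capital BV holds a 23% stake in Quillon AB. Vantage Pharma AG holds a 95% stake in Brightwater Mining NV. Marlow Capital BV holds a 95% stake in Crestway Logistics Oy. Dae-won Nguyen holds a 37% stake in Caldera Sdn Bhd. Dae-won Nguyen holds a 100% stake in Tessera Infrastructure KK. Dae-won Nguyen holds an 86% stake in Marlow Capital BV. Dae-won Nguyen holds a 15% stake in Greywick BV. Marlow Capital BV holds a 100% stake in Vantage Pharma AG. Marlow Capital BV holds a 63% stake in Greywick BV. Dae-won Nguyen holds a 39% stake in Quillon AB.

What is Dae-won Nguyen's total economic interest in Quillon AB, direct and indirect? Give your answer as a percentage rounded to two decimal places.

Dae-won reaches Quillon along 3 paths.
Direct stake: 39% = 39%.
Via Marlow: 86% × 23% = 19.78%.
Via Tessera: 100% × 38% = 38%.
Total: 39% + 19.78% + 38% = 96.78%.

96.78%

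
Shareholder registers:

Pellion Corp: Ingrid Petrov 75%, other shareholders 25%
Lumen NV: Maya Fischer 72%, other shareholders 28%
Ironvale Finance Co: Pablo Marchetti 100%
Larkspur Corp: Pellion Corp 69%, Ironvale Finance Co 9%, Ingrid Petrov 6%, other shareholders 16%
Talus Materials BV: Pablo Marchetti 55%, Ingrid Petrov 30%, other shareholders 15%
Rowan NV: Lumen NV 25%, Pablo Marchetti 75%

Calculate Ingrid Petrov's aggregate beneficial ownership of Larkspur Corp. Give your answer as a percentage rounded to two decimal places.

57.75%

Ingrid reaches Larkspur along 2 paths.
Via Pellion: 75% × 69% = 51.75%.
Direct stake: 6% = 6%.
Total: 51.75% + 6% = 57.75%.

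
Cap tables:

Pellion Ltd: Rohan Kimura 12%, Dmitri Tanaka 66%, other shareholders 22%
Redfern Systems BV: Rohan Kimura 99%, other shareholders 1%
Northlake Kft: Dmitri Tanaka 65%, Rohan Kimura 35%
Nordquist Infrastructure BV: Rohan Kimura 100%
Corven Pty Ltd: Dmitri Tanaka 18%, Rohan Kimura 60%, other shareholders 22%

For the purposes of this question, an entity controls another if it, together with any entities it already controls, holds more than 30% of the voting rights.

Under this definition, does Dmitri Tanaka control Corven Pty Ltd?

Dmitri holds 66% of Pellion, so Dmitri controls Pellion.
Dmitri holds 65% of Northlake, so Dmitri controls Northlake.
In Corven, Dmitri's side holds only 18%, not > 30%.
So Dmitri does not control Corven.

No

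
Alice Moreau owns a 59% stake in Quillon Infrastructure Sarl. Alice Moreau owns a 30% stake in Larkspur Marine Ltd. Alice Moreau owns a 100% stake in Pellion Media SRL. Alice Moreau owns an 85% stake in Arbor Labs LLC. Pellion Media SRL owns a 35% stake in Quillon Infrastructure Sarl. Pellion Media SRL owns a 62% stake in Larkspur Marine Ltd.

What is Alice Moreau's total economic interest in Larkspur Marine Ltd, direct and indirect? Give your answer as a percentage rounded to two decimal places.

Alice reaches Larkspur along 2 paths.
Direct stake: 30% = 30%.
Via Pellion: 100% × 62% = 62%.
Total: 30% + 62% = 92%.
Rounded: 92.00%.

92.00%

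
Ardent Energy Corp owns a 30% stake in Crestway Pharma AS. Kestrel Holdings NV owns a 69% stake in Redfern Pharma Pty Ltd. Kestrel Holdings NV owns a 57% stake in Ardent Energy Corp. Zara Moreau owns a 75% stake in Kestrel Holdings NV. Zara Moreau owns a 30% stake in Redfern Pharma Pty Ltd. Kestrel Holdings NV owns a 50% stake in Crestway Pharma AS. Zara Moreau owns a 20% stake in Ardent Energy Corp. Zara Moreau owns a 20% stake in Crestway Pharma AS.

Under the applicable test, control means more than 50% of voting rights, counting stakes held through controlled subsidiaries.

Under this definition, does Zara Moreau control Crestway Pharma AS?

Zara holds 75% of Kestrel, so Zara controls Kestrel.
Zara and Kestrel together hold 20% + 57% = 77% of Ardent, so Zara controls Ardent.
Kestrel and Zara and Ardent together hold 50% + 20% + 30% = 100% of Crestway, so Zara controls Crestway.

Yes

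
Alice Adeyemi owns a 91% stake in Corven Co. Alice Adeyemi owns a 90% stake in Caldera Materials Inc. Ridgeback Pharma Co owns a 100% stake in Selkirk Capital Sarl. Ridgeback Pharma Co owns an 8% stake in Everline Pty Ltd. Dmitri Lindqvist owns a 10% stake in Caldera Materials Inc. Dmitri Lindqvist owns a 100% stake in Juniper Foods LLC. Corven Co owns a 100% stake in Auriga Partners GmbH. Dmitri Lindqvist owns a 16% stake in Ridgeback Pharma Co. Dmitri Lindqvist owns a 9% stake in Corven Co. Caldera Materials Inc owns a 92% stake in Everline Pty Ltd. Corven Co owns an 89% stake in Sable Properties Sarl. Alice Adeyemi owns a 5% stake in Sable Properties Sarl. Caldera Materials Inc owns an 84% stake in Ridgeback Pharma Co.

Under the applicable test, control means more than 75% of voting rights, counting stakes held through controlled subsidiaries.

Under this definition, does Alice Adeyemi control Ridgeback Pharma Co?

Alice holds 90% of Caldera, so Alice controls Caldera.
Caldera holds 84% of Ridgeback, so Alice controls Ridgeback.

Yes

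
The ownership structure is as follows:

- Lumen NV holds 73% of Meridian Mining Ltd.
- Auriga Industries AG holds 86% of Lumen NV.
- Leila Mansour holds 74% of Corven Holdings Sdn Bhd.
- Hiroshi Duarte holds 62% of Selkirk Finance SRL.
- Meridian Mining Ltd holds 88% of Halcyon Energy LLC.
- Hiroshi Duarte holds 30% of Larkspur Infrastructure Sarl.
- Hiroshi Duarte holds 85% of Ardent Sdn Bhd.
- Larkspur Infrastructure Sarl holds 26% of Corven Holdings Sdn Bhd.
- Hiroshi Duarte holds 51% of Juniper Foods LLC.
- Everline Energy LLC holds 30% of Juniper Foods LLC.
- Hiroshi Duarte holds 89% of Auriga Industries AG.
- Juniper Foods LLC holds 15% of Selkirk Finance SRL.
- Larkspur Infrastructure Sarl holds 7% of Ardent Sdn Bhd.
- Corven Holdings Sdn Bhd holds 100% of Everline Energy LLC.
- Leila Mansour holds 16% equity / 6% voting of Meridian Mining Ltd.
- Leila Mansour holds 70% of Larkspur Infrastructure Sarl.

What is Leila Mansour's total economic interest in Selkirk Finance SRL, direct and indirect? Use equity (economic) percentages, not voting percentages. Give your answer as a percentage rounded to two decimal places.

4.15%

Leila reaches Selkirk along 2 paths.
Via Corven → Everline → Juniper: 74% × 100% × 30% × 15% = 3.33%.
Via Larkspur → Corven → Everline → Juniper: 70% × 26% × 100% × 30% × 15% = 0.819%.
Total: 3.33% + 0.819% = 4.149%.
Rounded: 4.15%.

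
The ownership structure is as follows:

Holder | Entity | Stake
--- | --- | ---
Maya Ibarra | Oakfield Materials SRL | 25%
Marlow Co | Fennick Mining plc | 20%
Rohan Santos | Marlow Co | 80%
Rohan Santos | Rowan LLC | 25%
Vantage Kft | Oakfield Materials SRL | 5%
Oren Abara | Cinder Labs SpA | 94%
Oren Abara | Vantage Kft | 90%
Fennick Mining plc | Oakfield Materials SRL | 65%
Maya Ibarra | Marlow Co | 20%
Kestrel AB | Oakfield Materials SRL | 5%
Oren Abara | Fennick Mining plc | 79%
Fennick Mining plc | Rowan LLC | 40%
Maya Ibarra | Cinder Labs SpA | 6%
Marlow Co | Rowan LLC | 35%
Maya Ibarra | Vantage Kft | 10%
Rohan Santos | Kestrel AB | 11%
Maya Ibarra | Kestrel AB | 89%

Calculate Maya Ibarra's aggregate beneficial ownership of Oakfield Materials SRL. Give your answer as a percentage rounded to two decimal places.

32.55%

Maya reaches Oakfield along 4 paths.
Direct stake: 25% = 25%.
Via Marlow → Fennick: 20% × 20% × 65% = 2.6%.
Via Kestrel: 89% × 5% = 4.45%.
Via Vantage: 10% × 5% = 0.5%.
Total: 25% + 2.6% + 4.45% + 0.5% = 32.55%.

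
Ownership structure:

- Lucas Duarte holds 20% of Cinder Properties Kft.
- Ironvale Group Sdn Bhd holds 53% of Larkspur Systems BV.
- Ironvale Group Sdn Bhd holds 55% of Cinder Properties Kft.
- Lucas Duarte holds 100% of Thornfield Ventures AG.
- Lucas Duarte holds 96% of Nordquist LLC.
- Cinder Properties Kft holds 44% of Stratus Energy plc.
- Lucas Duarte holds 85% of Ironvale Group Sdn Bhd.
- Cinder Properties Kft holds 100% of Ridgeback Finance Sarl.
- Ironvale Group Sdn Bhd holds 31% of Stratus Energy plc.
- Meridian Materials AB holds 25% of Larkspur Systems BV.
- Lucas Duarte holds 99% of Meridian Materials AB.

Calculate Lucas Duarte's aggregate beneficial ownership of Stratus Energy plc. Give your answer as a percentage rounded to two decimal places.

Lucas reaches Stratus along 3 paths.
Via Ironvale: 85% × 31% = 26.35%.
Via Cinder: 20% × 44% = 8.8%.
Via Ironvale → Cinder: 85% × 55% × 44% = 20.57%.
Total: 26.35% + 8.8% + 20.57% = 55.72%.

55.72%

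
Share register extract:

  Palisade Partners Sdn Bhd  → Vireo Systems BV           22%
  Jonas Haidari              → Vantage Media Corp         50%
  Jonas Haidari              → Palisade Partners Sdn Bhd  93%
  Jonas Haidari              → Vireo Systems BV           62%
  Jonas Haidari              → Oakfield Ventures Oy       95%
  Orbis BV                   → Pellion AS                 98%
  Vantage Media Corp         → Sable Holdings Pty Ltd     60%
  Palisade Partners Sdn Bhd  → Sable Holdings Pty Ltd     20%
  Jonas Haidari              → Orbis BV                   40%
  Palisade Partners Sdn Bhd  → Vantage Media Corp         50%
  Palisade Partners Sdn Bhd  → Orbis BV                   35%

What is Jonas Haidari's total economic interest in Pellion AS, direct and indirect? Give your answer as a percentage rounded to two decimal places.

71.10%

Jonas reaches Pellion along 2 paths.
Via Orbis: 40% × 98% = 39.2%.
Via Palisade → Orbis: 93% × 35% × 98% = 31.899%.
Total: 39.2% + 31.899% = 71.099%.
Rounded: 71.10%.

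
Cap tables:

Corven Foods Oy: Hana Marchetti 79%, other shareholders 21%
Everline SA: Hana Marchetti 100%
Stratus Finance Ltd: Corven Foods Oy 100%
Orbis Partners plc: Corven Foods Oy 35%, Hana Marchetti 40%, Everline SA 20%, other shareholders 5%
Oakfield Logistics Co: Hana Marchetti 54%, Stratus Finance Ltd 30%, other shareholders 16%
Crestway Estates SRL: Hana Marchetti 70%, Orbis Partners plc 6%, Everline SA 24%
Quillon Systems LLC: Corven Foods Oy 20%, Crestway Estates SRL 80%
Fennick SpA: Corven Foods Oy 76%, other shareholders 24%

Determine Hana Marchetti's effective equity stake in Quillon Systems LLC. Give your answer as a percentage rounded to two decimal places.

Hana reaches Quillon along 6 paths.
Via Corven: 79% × 20% = 15.8%.
Via Crestway: 70% × 80% = 56%.
Via Corven → Orbis → Crestway: 79% × 35% × 6% × 80% = 1.3272%.
Via Orbis → Crestway: 40% × 6% × 80% = 1.92%.
Via Everline → Orbis → Crestway: 100% × 20% × 6% × 80% = 0.96%.
Via Everline → Crestway: 100% × 24% × 80% = 19.2%.
Total: 15.8% + 56% + 1.3272% + 1.92% + 0.96% + 19.2% = 95.2072%.
Rounded: 95.21%.

95.21%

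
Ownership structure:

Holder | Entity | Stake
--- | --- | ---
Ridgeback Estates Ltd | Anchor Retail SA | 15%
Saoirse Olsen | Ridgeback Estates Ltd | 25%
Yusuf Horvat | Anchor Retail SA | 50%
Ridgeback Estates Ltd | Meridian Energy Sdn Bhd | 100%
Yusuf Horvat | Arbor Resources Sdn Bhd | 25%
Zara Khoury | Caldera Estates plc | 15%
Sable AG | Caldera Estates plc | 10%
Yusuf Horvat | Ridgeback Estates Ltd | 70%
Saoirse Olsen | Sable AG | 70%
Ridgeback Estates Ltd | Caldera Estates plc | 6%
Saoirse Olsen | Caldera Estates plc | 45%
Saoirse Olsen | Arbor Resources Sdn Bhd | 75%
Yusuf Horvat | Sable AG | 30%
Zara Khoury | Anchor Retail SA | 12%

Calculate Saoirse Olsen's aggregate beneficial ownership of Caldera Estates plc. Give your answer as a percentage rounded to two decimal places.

Saoirse reaches Caldera along 3 paths.
Via Sable: 70% × 10% = 7%.
Direct stake: 45% = 45%.
Via Ridgeback: 25% × 6% = 1.5%.
Total: 7% + 45% + 1.5% = 53.5%.
Rounded: 53.50%.

53.50%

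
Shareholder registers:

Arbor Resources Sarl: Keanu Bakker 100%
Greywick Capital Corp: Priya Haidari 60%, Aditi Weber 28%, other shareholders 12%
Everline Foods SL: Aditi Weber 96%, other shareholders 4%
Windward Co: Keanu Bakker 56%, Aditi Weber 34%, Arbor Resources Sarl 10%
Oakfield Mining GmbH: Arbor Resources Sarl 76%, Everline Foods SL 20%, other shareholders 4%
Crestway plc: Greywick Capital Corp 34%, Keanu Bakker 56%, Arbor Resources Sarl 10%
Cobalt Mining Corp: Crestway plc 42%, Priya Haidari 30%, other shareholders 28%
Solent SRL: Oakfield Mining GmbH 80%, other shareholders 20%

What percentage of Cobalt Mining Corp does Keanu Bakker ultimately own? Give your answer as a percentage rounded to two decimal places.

27.72%

Keanu reaches Cobalt along 2 paths.
Via Crestway: 56% × 42% = 23.52%.
Via Arbor → Crestway: 100% × 10% × 42% = 4.2%.
Total: 23.52% + 4.2% = 27.72%.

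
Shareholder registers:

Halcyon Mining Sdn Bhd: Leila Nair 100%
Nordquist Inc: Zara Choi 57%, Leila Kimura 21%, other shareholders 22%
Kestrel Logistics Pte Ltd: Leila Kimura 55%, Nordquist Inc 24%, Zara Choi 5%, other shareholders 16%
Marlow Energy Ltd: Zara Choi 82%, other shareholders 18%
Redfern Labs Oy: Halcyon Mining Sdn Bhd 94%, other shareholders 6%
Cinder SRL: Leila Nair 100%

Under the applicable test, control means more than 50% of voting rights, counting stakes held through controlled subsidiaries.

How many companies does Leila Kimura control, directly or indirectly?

Leila Kimura holds 55% of Kestrel, so Leila Kimura controls Kestrel.
No other company's threshold is met.
Leila Kimura controls 1 company.

1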